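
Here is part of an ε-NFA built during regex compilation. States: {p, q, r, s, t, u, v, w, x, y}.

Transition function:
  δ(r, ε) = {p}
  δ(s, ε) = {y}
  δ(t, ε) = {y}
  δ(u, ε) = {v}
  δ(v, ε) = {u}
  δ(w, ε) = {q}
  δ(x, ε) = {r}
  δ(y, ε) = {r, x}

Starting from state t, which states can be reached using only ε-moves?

Start with {t}.
From t via ε: add y.
From y via ε: add r, x.
From r via ε: add p.
No new states can be added; the closed set is {p, r, t, x, y}.

{p, r, t, x, y}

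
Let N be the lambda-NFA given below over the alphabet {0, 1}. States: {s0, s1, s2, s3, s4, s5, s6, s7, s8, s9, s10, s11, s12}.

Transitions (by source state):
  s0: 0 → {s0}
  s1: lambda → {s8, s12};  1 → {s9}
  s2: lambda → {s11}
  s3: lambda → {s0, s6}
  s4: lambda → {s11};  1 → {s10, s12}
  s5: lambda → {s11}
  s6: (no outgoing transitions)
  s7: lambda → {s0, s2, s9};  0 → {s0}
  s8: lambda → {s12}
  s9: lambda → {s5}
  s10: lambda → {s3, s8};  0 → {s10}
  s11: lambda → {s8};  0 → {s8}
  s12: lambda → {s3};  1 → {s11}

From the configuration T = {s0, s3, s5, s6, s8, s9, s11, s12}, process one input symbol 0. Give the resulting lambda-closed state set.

s0 on 0 → {s0}.
s11 on 0 → {s8}.
No 0-transition from s3, s5, s6, s8, s9, s12.
Union after reading 0: {s0, s8}.
Now take the lambda-closure:
From s8 via lambda: add s12.
From s12 via lambda: add s3.
From s3 via lambda: add s6.
No new states can be added; the closed set is {s0, s3, s6, s8, s12}.

{s0, s3, s6, s8, s12}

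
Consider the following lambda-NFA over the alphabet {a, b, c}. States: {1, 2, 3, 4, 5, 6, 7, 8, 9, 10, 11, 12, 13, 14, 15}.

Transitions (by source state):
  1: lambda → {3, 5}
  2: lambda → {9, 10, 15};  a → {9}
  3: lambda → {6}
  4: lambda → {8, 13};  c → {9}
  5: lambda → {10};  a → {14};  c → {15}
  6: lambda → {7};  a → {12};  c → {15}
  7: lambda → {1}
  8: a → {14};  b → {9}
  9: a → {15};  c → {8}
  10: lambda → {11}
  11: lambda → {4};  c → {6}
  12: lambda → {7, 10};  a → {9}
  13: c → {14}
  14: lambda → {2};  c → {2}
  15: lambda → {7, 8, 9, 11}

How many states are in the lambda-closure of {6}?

Start with {6}.
From 6 via lambda: add 7.
From 7 via lambda: add 1.
From 1 via lambda: add 3, 5.
From 5 via lambda: add 10.
From 10 via lambda: add 11.
From 11 via lambda: add 4.
From 4 via lambda: add 8, 13.
lambda-closure = {1, 3, 4, 5, 6, 7, 8, 10, 11, 13}, which has 10 states.

10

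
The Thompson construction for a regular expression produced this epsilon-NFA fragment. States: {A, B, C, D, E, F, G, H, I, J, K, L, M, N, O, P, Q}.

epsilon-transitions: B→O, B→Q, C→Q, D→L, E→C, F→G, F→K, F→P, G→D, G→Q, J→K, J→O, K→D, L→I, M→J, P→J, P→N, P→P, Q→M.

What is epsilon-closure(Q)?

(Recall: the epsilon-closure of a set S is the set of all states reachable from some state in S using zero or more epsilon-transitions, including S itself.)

{D, I, J, K, L, M, O, Q}

Start with {Q}.
From Q via epsilon: add M.
From M via epsilon: add J.
From J via epsilon: add K, O.
From K via epsilon: add D.
From D via epsilon: add L.
From L via epsilon: add I.
No new states can be added; the closed set is {D, I, J, K, L, M, O, Q}.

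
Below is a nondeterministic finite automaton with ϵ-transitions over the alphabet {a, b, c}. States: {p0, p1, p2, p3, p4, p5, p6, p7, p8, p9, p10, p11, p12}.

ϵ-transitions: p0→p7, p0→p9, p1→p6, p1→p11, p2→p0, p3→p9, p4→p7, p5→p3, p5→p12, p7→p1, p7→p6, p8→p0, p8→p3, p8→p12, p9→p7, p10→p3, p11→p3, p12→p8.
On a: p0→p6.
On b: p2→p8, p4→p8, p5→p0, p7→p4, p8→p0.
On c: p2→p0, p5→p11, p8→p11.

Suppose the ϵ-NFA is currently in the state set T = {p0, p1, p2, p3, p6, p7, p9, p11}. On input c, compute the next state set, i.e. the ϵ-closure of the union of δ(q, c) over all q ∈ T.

p2 on c → {p0}.
No c-transition from p0, p1, p3, p6, p7, p9, p11.
Union after reading c: {p0}.
Now take the ϵ-closure:
From p0 via ϵ: add p7, p9.
From p7 via ϵ: add p1, p6.
From p1 via ϵ: add p11.
From p11 via ϵ: add p3.
No new states can be added; the closed set is {p0, p1, p3, p6, p7, p9, p11}.

{p0, p1, p3, p6, p7, p9, p11}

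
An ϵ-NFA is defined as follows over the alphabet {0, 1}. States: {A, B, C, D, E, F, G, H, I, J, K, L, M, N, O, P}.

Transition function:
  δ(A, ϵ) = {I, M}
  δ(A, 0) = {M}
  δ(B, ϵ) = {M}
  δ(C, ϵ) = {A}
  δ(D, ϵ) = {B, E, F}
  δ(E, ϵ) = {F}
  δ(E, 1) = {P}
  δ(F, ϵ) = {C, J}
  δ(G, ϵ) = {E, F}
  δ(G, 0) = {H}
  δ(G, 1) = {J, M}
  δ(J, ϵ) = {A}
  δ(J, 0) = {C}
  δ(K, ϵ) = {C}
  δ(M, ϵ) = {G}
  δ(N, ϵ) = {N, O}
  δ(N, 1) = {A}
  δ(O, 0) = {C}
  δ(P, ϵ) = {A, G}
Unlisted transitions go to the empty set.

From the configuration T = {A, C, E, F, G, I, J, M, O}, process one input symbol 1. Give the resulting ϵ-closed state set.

E on 1 → {P}.
G on 1 → {J, M}.
No 1-transition from A, C, F, I, J, M, O.
Union after reading 1: {J, M, P}.
Now take the ϵ-closure:
From J via ϵ: add A.
From M via ϵ: add G.
From A via ϵ: add I.
From G via ϵ: add E, F.
From F via ϵ: add C.
No new states can be added; the closed set is {A, C, E, F, G, I, J, M, P}.

{A, C, E, F, G, I, J, M, P}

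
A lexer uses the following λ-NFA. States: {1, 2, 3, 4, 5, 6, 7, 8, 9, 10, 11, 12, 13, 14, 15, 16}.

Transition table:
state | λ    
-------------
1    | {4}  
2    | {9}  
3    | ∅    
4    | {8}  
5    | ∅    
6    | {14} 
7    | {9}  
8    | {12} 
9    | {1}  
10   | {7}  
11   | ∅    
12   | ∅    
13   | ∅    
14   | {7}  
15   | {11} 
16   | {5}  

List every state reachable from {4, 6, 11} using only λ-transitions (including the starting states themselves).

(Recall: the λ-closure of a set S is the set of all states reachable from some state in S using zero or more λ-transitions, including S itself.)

Start with {4, 6, 11}.
From 4 via λ: add 8.
From 6 via λ: add 14.
From 8 via λ: add 12.
From 14 via λ: add 7.
From 7 via λ: add 9.
From 9 via λ: add 1.
No new states can be added; the closed set is {1, 4, 6, 7, 8, 9, 11, 12, 14}.

{1, 4, 6, 7, 8, 9, 11, 12, 14}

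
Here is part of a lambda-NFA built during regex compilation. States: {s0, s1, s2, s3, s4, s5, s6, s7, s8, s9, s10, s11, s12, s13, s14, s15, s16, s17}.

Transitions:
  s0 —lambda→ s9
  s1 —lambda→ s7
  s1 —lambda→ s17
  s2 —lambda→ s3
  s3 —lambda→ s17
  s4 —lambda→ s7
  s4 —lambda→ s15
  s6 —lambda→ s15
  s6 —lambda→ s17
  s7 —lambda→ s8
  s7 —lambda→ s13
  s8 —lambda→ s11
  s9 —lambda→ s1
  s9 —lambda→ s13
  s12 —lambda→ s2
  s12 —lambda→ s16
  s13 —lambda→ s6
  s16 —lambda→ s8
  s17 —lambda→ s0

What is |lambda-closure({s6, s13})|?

10

Start with {s6, s13}.
From s6 via lambda: add s15, s17.
From s17 via lambda: add s0.
From s0 via lambda: add s9.
From s9 via lambda: add s1.
From s1 via lambda: add s7.
From s7 via lambda: add s8.
From s8 via lambda: add s11.
lambda-closure = {s0, s1, s6, s7, s8, s9, s11, s13, s15, s17}, which has 10 states.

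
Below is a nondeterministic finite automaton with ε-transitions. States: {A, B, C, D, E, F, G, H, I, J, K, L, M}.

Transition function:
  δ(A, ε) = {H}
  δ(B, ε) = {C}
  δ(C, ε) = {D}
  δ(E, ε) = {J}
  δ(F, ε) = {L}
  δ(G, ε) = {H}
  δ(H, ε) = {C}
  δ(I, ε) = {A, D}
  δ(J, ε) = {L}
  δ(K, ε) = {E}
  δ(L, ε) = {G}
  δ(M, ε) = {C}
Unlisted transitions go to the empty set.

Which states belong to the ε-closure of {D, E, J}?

{C, D, E, G, H, J, L}

Start with {D, E, J}.
From J via ε: add L.
From L via ε: add G.
From G via ε: add H.
From H via ε: add C.
No new states can be added; the closed set is {C, D, E, G, H, J, L}.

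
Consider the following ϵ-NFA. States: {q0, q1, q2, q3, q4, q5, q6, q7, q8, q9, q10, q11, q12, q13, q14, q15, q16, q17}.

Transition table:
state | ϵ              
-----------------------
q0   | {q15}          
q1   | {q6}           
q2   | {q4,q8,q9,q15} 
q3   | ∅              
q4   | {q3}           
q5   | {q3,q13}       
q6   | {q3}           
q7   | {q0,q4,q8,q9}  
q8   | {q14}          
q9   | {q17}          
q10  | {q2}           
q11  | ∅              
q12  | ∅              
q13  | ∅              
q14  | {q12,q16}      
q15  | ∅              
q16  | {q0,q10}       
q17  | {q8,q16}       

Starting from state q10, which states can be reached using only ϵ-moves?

{q0, q2, q3, q4, q8, q9, q10, q12, q14, q15, q16, q17}

Start with {q10}.
From q10 via ϵ: add q2.
From q2 via ϵ: add q4, q8, q9, q15.
From q4 via ϵ: add q3.
From q8 via ϵ: add q14.
From q9 via ϵ: add q17.
From q14 via ϵ: add q12, q16.
From q16 via ϵ: add q0.
No new states can be added; the closed set is {q0, q2, q3, q4, q8, q9, q10, q12, q14, q15, q16, q17}.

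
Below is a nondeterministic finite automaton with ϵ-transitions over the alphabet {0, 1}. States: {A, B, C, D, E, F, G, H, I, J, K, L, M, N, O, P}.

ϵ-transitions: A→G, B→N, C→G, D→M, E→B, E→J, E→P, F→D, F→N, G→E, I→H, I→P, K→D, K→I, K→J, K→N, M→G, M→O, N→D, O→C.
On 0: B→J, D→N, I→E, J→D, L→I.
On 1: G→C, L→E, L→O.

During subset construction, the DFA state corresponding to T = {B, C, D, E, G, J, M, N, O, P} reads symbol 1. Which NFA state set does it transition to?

G on 1 → {C}.
No 1-transition from B, C, D, E, J, M, N, O, P.
Union after reading 1: {C}.
Now take the ϵ-closure:
From C via ϵ: add G.
From G via ϵ: add E.
From E via ϵ: add B, J, P.
From B via ϵ: add N.
From N via ϵ: add D.
From D via ϵ: add M.
From M via ϵ: add O.
No new states can be added; the closed set is {B, C, D, E, G, J, M, N, O, P}.

{B, C, D, E, G, J, M, N, O, P}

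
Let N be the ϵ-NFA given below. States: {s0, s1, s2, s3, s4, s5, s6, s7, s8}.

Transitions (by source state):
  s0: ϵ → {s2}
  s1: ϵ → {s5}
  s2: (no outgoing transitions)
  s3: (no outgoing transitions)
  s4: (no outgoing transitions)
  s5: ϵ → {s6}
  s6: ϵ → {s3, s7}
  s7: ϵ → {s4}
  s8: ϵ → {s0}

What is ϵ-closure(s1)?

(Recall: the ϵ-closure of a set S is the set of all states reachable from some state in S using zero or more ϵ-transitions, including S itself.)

{s1, s3, s4, s5, s6, s7}

Start with {s1}.
From s1 via ϵ: add s5.
From s5 via ϵ: add s6.
From s6 via ϵ: add s3, s7.
From s7 via ϵ: add s4.
No new states can be added; the closed set is {s1, s3, s4, s5, s6, s7}.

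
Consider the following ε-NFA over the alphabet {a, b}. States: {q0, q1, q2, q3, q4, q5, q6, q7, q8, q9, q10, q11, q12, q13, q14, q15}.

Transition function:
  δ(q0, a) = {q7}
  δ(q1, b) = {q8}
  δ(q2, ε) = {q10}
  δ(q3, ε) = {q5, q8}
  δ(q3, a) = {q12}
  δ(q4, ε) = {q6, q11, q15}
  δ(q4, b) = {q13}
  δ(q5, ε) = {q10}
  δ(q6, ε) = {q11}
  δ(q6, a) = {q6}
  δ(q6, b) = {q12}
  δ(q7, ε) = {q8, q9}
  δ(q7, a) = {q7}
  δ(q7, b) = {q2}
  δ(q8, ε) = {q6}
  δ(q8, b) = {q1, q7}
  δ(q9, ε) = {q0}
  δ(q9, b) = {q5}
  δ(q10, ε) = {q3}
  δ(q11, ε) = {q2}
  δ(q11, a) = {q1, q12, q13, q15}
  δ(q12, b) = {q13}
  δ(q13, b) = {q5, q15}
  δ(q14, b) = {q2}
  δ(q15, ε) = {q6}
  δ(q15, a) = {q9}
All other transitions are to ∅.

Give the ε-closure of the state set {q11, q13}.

Start with {q11, q13}.
From q11 via ε: add q2.
From q2 via ε: add q10.
From q10 via ε: add q3.
From q3 via ε: add q5, q8.
From q8 via ε: add q6.
No new states can be added; the closed set is {q2, q3, q5, q6, q8, q10, q11, q13}.

{q2, q3, q5, q6, q8, q10, q11, q13}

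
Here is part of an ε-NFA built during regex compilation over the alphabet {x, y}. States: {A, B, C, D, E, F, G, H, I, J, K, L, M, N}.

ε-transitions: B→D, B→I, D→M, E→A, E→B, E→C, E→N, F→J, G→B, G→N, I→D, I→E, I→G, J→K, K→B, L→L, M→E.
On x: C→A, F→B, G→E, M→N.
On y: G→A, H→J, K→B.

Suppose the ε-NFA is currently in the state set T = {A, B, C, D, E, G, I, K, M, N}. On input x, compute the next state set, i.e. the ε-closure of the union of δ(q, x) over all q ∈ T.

{A, B, C, D, E, G, I, M, N}

C on x → {A}.
G on x → {E}.
M on x → {N}.
No x-transition from A, B, D, E, I, K, N.
Union after reading x: {A, E, N}.
Now take the ε-closure:
From E via ε: add B, C.
From B via ε: add D, I.
From D via ε: add M.
From I via ε: add G.
No new states can be added; the closed set is {A, B, C, D, E, G, I, M, N}.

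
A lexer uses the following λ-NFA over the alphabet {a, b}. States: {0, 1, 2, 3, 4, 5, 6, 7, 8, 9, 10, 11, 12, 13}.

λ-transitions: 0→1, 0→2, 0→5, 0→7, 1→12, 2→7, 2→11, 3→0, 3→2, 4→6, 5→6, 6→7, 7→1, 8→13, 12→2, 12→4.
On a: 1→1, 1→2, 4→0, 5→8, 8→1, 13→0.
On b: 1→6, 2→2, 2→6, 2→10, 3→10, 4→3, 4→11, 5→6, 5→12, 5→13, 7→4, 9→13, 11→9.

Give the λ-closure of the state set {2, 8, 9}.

{1, 2, 4, 6, 7, 8, 9, 11, 12, 13}

Start with {2, 8, 9}.
From 2 via λ: add 7, 11.
From 8 via λ: add 13.
From 7 via λ: add 1.
From 1 via λ: add 12.
From 12 via λ: add 4.
From 4 via λ: add 6.
No new states can be added; the closed set is {1, 2, 4, 6, 7, 8, 9, 11, 12, 13}.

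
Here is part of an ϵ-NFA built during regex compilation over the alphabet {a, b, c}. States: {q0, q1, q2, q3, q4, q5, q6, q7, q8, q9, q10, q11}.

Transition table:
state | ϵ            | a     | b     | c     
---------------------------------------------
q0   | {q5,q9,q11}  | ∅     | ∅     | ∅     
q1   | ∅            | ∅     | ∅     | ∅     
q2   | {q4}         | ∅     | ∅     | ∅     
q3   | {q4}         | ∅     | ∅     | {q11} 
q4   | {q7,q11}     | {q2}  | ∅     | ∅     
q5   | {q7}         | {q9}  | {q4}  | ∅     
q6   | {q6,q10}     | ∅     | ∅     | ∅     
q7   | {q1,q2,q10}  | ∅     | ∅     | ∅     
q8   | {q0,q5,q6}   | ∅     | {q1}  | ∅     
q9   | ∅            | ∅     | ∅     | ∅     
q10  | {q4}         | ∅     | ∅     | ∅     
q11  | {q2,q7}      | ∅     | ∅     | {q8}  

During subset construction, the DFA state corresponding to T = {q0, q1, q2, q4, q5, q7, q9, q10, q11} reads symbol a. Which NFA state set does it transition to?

{q1, q2, q4, q7, q9, q10, q11}

q4 on a → {q2}.
q5 on a → {q9}.
No a-transition from q0, q1, q2, q7, q9, q10, q11.
Union after reading a: {q2, q9}.
Now take the ϵ-closure:
From q2 via ϵ: add q4.
From q4 via ϵ: add q7, q11.
From q7 via ϵ: add q1, q10.
No new states can be added; the closed set is {q1, q2, q4, q7, q9, q10, q11}.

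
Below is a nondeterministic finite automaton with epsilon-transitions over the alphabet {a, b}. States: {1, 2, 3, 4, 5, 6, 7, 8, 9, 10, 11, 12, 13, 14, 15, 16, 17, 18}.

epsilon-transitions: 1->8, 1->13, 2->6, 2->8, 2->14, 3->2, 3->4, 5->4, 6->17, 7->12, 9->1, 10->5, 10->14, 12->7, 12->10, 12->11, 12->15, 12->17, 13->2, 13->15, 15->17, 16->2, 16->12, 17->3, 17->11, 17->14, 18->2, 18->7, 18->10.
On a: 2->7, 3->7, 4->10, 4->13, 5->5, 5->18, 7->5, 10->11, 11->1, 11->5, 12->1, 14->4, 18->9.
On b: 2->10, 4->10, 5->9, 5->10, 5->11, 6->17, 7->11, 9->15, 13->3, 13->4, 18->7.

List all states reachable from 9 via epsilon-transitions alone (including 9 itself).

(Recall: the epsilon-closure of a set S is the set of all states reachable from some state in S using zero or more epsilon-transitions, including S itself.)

{1, 2, 3, 4, 6, 8, 9, 11, 13, 14, 15, 17}

Start with {9}.
From 9 via epsilon: add 1.
From 1 via epsilon: add 8, 13.
From 13 via epsilon: add 2, 15.
From 2 via epsilon: add 6, 14.
From 15 via epsilon: add 17.
From 17 via epsilon: add 3, 11.
From 3 via epsilon: add 4.
No new states can be added; the closed set is {1, 2, 3, 4, 6, 8, 9, 11, 13, 14, 15, 17}.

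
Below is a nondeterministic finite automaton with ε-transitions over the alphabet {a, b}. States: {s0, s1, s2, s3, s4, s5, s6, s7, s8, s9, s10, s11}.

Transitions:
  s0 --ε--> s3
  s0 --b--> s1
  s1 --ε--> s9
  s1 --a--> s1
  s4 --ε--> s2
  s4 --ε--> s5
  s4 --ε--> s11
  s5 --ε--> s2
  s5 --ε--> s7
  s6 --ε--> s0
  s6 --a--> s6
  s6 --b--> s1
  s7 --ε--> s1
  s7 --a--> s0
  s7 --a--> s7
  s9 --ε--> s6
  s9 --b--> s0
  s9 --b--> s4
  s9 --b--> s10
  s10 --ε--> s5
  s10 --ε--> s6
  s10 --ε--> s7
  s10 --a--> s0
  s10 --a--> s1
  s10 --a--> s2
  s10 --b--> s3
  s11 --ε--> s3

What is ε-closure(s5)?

Start with {s5}.
From s5 via ε: add s2, s7.
From s7 via ε: add s1.
From s1 via ε: add s9.
From s9 via ε: add s6.
From s6 via ε: add s0.
From s0 via ε: add s3.
No new states can be added; the closed set is {s0, s1, s2, s3, s5, s6, s7, s9}.

{s0, s1, s2, s3, s5, s6, s7, s9}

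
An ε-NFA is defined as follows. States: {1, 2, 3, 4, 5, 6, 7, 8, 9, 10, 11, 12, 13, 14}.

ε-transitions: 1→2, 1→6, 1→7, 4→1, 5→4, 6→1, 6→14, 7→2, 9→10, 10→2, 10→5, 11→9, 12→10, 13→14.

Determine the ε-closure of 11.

{1, 2, 4, 5, 6, 7, 9, 10, 11, 14}

Start with {11}.
From 11 via ε: add 9.
From 9 via ε: add 10.
From 10 via ε: add 2, 5.
From 5 via ε: add 4.
From 4 via ε: add 1.
From 1 via ε: add 6, 7.
From 6 via ε: add 14.
No new states can be added; the closed set is {1, 2, 4, 5, 6, 7, 9, 10, 11, 14}.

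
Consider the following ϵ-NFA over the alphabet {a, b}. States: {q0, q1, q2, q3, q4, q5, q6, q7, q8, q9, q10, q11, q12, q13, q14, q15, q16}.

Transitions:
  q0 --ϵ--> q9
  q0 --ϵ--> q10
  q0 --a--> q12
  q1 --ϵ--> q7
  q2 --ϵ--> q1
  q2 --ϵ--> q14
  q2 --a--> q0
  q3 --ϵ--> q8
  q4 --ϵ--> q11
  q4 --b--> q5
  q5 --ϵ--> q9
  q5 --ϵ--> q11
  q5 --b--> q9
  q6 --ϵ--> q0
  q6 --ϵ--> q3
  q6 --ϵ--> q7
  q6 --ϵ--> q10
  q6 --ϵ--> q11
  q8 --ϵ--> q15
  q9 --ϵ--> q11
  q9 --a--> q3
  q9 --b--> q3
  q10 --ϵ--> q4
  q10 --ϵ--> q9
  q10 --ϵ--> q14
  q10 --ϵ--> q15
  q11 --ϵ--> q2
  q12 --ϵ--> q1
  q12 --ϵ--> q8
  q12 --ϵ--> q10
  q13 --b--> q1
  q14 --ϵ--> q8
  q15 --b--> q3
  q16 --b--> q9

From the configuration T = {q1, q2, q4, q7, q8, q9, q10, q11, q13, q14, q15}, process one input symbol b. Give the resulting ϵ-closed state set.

q4 on b → {q5}.
q9 on b → {q3}.
q13 on b → {q1}.
q15 on b → {q3}.
No b-transition from q1, q2, q7, q8, q10, q11, q14.
Union after reading b: {q1, q3, q5}.
Now take the ϵ-closure:
From q1 via ϵ: add q7.
From q3 via ϵ: add q8.
From q5 via ϵ: add q9, q11.
From q8 via ϵ: add q15.
From q11 via ϵ: add q2.
From q2 via ϵ: add q14.
No new states can be added; the closed set is {q1, q2, q3, q5, q7, q8, q9, q11, q14, q15}.

{q1, q2, q3, q5, q7, q8, q9, q11, q14, q15}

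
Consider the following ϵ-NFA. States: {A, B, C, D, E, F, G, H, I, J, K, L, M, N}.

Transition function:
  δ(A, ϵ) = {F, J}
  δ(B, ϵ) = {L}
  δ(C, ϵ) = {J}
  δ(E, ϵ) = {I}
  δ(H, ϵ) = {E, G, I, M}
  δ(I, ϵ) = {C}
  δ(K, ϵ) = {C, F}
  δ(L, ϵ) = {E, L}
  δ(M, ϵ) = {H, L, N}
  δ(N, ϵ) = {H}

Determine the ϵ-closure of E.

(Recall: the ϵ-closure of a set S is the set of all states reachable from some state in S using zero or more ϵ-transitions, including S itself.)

Start with {E}.
From E via ϵ: add I.
From I via ϵ: add C.
From C via ϵ: add J.
No new states can be added; the closed set is {C, E, I, J}.

{C, E, I, J}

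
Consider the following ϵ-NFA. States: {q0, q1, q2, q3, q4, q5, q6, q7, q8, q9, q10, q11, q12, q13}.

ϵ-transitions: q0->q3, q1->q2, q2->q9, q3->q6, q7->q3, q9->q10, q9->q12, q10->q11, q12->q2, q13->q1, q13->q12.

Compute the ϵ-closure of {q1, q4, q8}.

Start with {q1, q4, q8}.
From q1 via ϵ: add q2.
From q2 via ϵ: add q9.
From q9 via ϵ: add q10, q12.
From q10 via ϵ: add q11.
No new states can be added; the closed set is {q1, q2, q4, q8, q9, q10, q11, q12}.

{q1, q2, q4, q8, q9, q10, q11, q12}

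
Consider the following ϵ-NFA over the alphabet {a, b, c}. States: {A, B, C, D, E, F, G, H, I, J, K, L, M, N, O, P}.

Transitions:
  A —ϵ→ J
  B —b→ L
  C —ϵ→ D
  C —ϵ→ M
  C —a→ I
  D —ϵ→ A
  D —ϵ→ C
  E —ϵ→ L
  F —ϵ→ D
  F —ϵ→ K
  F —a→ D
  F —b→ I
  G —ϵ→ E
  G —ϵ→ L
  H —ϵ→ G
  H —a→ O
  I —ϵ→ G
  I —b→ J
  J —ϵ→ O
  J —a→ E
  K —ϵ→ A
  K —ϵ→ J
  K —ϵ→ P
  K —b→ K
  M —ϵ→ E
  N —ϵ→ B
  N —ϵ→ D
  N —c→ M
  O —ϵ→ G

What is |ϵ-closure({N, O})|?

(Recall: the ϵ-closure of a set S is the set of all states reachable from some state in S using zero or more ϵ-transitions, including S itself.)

Start with {N, O}.
From N via ϵ: add B, D.
From O via ϵ: add G.
From D via ϵ: add A, C.
From G via ϵ: add E, L.
From A via ϵ: add J.
From C via ϵ: add M.
ϵ-closure = {A, B, C, D, E, G, J, L, M, N, O}, which has 11 states.

11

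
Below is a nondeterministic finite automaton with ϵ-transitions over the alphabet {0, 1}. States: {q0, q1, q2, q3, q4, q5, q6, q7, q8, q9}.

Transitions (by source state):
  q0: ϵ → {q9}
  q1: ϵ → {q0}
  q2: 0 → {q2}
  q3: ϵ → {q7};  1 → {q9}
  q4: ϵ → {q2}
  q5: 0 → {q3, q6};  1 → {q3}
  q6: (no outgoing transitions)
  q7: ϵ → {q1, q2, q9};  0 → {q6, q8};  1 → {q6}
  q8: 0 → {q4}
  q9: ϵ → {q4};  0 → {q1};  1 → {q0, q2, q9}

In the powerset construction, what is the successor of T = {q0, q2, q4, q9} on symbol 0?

{q0, q1, q2, q4, q9}

q2 on 0 → {q2}.
q9 on 0 → {q1}.
No 0-transition from q0, q4.
Union after reading 0: {q1, q2}.
Now take the ϵ-closure:
From q1 via ϵ: add q0.
From q0 via ϵ: add q9.
From q9 via ϵ: add q4.
No new states can be added; the closed set is {q0, q1, q2, q4, q9}.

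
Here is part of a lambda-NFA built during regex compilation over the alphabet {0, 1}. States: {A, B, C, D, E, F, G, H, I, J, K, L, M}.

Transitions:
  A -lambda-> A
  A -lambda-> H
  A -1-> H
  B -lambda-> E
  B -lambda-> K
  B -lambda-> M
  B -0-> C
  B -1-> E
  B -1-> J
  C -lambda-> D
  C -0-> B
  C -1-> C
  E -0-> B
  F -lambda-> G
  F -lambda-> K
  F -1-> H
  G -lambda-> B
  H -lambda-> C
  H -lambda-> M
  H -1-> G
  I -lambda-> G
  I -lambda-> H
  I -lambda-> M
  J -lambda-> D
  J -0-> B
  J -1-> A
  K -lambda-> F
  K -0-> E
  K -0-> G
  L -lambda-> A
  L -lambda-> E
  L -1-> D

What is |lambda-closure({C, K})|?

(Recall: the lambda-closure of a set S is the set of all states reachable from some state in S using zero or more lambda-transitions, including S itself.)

Start with {C, K}.
From C via lambda: add D.
From K via lambda: add F.
From F via lambda: add G.
From G via lambda: add B.
From B via lambda: add E, M.
lambda-closure = {B, C, D, E, F, G, K, M}, which has 8 states.

8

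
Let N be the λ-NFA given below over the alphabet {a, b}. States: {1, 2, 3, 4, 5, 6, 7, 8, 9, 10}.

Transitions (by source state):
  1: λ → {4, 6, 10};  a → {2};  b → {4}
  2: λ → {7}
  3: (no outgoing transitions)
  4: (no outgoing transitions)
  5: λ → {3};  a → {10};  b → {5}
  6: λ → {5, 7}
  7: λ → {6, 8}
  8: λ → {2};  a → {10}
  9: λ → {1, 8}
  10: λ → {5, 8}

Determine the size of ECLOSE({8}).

6

Start with {8}.
From 8 via λ: add 2.
From 2 via λ: add 7.
From 7 via λ: add 6.
From 6 via λ: add 5.
From 5 via λ: add 3.
λ-closure = {2, 3, 5, 6, 7, 8}, which has 6 states.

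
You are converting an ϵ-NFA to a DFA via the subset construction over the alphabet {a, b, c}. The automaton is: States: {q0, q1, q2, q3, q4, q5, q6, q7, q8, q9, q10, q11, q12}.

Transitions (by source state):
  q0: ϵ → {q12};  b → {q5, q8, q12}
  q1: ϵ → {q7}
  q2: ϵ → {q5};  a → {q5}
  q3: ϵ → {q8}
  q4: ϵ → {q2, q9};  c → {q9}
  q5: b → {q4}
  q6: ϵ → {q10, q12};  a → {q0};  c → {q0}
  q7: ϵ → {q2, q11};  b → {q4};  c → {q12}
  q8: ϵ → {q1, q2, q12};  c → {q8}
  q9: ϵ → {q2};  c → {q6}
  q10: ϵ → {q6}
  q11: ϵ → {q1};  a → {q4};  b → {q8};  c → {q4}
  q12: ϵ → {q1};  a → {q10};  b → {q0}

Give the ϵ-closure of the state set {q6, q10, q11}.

{q1, q2, q5, q6, q7, q10, q11, q12}

Start with {q6, q10, q11}.
From q6 via ϵ: add q12.
From q11 via ϵ: add q1.
From q1 via ϵ: add q7.
From q7 via ϵ: add q2.
From q2 via ϵ: add q5.
No new states can be added; the closed set is {q1, q2, q5, q6, q7, q10, q11, q12}.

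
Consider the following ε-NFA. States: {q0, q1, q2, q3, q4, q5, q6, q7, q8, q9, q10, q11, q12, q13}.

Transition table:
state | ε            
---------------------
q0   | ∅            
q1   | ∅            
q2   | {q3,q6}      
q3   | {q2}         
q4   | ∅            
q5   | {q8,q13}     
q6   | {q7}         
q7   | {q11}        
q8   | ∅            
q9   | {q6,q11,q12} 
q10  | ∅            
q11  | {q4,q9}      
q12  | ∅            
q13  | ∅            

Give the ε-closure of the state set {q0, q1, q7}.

{q0, q1, q4, q6, q7, q9, q11, q12}

Start with {q0, q1, q7}.
From q7 via ε: add q11.
From q11 via ε: add q4, q9.
From q9 via ε: add q6, q12.
No new states can be added; the closed set is {q0, q1, q4, q6, q7, q9, q11, q12}.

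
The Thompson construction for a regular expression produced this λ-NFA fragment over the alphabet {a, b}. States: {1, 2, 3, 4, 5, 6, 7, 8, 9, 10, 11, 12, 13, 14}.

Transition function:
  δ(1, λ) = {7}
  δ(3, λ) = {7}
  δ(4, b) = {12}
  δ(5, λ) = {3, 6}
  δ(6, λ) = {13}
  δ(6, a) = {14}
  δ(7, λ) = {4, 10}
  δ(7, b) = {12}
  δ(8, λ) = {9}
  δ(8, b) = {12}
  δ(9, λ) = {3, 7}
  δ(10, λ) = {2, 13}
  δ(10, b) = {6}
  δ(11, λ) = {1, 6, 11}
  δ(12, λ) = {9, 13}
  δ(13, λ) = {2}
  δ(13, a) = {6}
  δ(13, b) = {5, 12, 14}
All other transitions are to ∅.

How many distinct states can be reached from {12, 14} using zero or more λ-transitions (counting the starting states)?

Start with {12, 14}.
From 12 via λ: add 9, 13.
From 9 via λ: add 3, 7.
From 13 via λ: add 2.
From 7 via λ: add 4, 10.
λ-closure = {2, 3, 4, 7, 9, 10, 12, 13, 14}, which has 9 states.

9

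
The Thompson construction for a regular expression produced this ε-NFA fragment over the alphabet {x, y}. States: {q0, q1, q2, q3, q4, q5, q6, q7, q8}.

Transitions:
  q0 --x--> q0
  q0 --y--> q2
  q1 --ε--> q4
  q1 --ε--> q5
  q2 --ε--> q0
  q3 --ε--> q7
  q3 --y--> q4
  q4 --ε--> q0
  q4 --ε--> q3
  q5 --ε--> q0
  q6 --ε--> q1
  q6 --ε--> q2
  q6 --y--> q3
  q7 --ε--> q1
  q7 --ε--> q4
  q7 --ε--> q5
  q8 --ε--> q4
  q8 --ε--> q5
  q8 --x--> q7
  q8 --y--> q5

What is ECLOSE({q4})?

Start with {q4}.
From q4 via ε: add q0, q3.
From q3 via ε: add q7.
From q7 via ε: add q1, q5.
No new states can be added; the closed set is {q0, q1, q3, q4, q5, q7}.

{q0, q1, q3, q4, q5, q7}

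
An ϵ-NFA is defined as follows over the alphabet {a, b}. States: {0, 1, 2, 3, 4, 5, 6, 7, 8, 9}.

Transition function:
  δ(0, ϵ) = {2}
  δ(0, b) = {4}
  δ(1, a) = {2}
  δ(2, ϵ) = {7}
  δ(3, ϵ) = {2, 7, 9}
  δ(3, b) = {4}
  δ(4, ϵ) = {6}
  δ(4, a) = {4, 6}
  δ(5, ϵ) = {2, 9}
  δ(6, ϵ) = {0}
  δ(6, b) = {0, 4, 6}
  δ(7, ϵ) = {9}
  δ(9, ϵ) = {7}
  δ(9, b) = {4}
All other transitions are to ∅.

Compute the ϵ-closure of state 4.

{0, 2, 4, 6, 7, 9}

Start with {4}.
From 4 via ϵ: add 6.
From 6 via ϵ: add 0.
From 0 via ϵ: add 2.
From 2 via ϵ: add 7.
From 7 via ϵ: add 9.
No new states can be added; the closed set is {0, 2, 4, 6, 7, 9}.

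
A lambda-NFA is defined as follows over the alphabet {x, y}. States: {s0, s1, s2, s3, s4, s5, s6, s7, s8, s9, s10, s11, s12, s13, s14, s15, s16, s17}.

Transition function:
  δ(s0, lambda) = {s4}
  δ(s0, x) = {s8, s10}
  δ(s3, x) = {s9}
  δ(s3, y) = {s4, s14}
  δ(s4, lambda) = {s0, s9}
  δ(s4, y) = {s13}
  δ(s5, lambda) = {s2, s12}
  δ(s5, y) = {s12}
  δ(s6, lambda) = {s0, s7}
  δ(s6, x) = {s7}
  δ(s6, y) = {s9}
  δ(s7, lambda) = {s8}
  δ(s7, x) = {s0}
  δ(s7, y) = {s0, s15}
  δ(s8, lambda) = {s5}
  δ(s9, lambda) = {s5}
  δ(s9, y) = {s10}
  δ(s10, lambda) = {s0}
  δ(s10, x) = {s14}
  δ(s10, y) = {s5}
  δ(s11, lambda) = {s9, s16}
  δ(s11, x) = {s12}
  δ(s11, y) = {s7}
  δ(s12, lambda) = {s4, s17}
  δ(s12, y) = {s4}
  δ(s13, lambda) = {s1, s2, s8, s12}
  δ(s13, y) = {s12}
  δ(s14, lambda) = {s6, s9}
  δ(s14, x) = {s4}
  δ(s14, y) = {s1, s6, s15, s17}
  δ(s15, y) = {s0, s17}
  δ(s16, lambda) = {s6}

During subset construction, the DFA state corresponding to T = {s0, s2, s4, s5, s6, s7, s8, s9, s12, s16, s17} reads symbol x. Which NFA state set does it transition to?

s0 on x → {s8, s10}.
s6 on x → {s7}.
s7 on x → {s0}.
No x-transition from s2, s4, s5, s8, s9, s12, s16, s17.
Union after reading x: {s0, s7, s8, s10}.
Now take the lambda-closure:
From s0 via lambda: add s4.
From s8 via lambda: add s5.
From s4 via lambda: add s9.
From s5 via lambda: add s2, s12.
From s12 via lambda: add s17.
No new states can be added; the closed set is {s0, s2, s4, s5, s7, s8, s9, s10, s12, s17}.

{s0, s2, s4, s5, s7, s8, s9, s10, s12, s17}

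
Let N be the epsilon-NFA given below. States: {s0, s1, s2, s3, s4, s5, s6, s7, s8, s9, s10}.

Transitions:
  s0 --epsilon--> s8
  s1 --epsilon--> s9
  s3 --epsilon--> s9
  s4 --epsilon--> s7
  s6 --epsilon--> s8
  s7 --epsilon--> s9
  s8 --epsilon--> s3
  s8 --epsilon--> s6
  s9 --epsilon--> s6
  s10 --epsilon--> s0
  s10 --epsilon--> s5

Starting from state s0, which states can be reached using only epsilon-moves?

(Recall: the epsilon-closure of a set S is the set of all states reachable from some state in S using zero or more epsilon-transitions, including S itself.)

Start with {s0}.
From s0 via epsilon: add s8.
From s8 via epsilon: add s3, s6.
From s3 via epsilon: add s9.
No new states can be added; the closed set is {s0, s3, s6, s8, s9}.

{s0, s3, s6, s8, s9}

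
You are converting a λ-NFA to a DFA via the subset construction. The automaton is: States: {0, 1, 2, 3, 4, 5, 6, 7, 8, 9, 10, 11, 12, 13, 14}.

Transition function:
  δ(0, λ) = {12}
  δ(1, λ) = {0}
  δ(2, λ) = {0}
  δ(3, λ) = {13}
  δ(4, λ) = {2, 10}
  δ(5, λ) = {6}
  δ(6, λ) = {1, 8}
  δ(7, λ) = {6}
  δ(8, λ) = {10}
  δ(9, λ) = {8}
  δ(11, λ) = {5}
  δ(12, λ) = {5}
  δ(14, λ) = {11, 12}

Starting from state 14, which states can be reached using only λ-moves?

Start with {14}.
From 14 via λ: add 11, 12.
From 11 via λ: add 5.
From 5 via λ: add 6.
From 6 via λ: add 1, 8.
From 1 via λ: add 0.
From 8 via λ: add 10.
No new states can be added; the closed set is {0, 1, 5, 6, 8, 10, 11, 12, 14}.

{0, 1, 5, 6, 8, 10, 11, 12, 14}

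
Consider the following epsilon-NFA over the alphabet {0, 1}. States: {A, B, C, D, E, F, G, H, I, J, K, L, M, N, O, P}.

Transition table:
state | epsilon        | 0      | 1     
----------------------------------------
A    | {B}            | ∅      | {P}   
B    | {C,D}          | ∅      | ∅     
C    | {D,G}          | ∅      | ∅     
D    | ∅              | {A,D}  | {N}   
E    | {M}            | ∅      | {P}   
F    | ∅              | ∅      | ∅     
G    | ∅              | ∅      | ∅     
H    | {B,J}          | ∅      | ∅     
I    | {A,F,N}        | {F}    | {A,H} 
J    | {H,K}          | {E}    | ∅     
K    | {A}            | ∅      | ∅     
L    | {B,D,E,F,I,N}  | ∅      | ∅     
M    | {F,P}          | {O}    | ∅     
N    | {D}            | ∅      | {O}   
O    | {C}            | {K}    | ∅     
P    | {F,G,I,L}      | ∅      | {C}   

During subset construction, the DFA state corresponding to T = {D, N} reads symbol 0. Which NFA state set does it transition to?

D on 0 → {A, D}.
No 0-transition from N.
Union after reading 0: {A, D}.
Now take the epsilon-closure:
From A via epsilon: add B.
From B via epsilon: add C.
From C via epsilon: add G.
No new states can be added; the closed set is {A, B, C, D, G}.

{A, B, C, D, G}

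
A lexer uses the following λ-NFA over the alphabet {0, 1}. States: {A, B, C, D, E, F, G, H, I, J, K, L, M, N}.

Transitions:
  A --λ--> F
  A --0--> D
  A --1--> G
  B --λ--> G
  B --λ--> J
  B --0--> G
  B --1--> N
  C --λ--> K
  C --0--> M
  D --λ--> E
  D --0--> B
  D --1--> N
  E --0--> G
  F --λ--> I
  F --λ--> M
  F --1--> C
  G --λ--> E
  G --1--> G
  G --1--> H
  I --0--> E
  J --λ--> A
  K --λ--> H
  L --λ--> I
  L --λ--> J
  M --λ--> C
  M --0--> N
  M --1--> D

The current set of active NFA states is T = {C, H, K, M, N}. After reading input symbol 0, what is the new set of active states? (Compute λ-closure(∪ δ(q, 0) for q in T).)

C on 0 → {M}.
M on 0 → {N}.
No 0-transition from H, K, N.
Union after reading 0: {M, N}.
Now take the λ-closure:
From M via λ: add C.
From C via λ: add K.
From K via λ: add H.
No new states can be added; the closed set is {C, H, K, M, N}.

{C, H, K, M, N}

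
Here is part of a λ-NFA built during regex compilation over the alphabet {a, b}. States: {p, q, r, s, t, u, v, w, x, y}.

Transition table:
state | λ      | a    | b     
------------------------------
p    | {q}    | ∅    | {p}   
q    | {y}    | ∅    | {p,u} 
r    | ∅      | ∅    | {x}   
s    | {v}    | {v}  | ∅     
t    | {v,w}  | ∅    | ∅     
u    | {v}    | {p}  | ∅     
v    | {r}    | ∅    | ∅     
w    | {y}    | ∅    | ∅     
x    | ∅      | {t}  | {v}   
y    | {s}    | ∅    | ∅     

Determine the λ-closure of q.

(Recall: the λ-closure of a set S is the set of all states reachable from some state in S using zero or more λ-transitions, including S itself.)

{q, r, s, v, y}

Start with {q}.
From q via λ: add y.
From y via λ: add s.
From s via λ: add v.
From v via λ: add r.
No new states can be added; the closed set is {q, r, s, v, y}.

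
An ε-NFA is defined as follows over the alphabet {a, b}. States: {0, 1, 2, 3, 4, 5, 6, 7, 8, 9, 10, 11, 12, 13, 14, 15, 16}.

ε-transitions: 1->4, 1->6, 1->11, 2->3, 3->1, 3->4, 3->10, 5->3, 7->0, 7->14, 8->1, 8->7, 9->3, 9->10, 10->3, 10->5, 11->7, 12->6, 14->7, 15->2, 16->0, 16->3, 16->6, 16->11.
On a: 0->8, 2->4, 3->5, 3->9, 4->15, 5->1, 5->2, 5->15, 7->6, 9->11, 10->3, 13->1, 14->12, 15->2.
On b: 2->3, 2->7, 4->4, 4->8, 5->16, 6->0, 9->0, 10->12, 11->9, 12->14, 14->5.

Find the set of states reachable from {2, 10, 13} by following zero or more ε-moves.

{0, 1, 2, 3, 4, 5, 6, 7, 10, 11, 13, 14}

Start with {2, 10, 13}.
From 2 via ε: add 3.
From 10 via ε: add 5.
From 3 via ε: add 1, 4.
From 1 via ε: add 6, 11.
From 11 via ε: add 7.
From 7 via ε: add 0, 14.
No new states can be added; the closed set is {0, 1, 2, 3, 4, 5, 6, 7, 10, 11, 13, 14}.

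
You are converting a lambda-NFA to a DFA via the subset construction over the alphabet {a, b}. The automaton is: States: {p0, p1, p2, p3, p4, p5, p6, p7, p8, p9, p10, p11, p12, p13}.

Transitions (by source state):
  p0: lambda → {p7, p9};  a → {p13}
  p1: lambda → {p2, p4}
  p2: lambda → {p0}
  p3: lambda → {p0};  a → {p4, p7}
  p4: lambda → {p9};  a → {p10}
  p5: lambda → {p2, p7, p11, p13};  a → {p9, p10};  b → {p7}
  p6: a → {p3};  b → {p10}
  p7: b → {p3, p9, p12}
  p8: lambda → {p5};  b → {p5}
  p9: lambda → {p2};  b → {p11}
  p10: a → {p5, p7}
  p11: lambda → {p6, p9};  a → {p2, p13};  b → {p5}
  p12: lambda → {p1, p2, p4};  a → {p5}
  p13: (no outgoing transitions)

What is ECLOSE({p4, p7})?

{p0, p2, p4, p7, p9}

Start with {p4, p7}.
From p4 via lambda: add p9.
From p9 via lambda: add p2.
From p2 via lambda: add p0.
No new states can be added; the closed set is {p0, p2, p4, p7, p9}.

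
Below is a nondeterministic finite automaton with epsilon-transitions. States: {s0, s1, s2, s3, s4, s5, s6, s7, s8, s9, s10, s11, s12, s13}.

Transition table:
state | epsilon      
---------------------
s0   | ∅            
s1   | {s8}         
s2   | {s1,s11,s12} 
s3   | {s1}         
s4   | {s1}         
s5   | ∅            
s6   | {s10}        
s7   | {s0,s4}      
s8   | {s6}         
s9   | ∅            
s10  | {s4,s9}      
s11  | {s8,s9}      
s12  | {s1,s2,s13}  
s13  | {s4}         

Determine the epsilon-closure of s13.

{s1, s4, s6, s8, s9, s10, s13}

Start with {s13}.
From s13 via epsilon: add s4.
From s4 via epsilon: add s1.
From s1 via epsilon: add s8.
From s8 via epsilon: add s6.
From s6 via epsilon: add s10.
From s10 via epsilon: add s9.
No new states can be added; the closed set is {s1, s4, s6, s8, s9, s10, s13}.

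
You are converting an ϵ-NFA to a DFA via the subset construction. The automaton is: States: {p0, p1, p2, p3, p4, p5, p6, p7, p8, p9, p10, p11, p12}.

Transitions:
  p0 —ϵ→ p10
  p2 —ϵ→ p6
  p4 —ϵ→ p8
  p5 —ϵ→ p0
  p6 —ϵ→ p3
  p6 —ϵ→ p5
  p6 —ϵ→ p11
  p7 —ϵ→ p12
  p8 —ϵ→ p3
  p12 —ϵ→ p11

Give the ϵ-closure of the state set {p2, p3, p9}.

Start with {p2, p3, p9}.
From p2 via ϵ: add p6.
From p6 via ϵ: add p5, p11.
From p5 via ϵ: add p0.
From p0 via ϵ: add p10.
No new states can be added; the closed set is {p0, p2, p3, p5, p6, p9, p10, p11}.

{p0, p2, p3, p5, p6, p9, p10, p11}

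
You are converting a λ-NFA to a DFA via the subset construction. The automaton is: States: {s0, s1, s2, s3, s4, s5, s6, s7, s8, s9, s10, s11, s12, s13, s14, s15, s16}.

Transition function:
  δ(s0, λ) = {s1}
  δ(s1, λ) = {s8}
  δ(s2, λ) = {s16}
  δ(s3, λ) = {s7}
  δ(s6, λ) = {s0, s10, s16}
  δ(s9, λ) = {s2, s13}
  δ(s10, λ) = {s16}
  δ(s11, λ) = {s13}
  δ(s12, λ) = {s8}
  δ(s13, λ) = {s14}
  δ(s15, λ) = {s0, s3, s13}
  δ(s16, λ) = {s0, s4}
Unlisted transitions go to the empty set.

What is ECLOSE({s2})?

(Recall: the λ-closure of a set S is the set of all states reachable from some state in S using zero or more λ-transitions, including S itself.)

{s0, s1, s2, s4, s8, s16}

Start with {s2}.
From s2 via λ: add s16.
From s16 via λ: add s0, s4.
From s0 via λ: add s1.
From s1 via λ: add s8.
No new states can be added; the closed set is {s0, s1, s2, s4, s8, s16}.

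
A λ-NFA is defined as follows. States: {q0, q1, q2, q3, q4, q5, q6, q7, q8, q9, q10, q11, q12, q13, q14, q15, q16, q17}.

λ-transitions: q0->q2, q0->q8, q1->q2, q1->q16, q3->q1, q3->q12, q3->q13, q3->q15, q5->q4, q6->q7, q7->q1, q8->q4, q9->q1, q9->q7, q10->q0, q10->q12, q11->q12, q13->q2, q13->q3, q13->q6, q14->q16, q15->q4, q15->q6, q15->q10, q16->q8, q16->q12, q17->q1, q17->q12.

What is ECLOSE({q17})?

Start with {q17}.
From q17 via λ: add q1, q12.
From q1 via λ: add q2, q16.
From q16 via λ: add q8.
From q8 via λ: add q4.
No new states can be added; the closed set is {q1, q2, q4, q8, q12, q16, q17}.

{q1, q2, q4, q8, q12, q16, q17}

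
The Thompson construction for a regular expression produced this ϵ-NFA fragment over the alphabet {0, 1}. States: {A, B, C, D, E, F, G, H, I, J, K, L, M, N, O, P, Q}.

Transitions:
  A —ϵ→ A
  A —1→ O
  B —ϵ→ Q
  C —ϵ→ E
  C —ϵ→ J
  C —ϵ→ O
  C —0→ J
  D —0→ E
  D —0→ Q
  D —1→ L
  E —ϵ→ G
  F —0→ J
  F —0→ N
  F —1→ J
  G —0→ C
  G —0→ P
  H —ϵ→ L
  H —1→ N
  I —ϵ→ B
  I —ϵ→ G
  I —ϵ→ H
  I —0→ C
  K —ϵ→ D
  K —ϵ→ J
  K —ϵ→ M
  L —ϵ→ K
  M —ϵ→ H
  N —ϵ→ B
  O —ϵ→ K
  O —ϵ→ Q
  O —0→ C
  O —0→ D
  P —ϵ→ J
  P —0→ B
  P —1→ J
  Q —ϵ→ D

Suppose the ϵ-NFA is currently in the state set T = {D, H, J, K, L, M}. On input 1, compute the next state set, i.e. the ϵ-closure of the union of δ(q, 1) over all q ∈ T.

D on 1 → {L}.
H on 1 → {N}.
No 1-transition from J, K, L, M.
Union after reading 1: {L, N}.
Now take the ϵ-closure:
From L via ϵ: add K.
From N via ϵ: add B.
From B via ϵ: add Q.
From K via ϵ: add D, J, M.
From M via ϵ: add H.
No new states can be added; the closed set is {B, D, H, J, K, L, M, N, Q}.

{B, D, H, J, K, L, M, N, Q}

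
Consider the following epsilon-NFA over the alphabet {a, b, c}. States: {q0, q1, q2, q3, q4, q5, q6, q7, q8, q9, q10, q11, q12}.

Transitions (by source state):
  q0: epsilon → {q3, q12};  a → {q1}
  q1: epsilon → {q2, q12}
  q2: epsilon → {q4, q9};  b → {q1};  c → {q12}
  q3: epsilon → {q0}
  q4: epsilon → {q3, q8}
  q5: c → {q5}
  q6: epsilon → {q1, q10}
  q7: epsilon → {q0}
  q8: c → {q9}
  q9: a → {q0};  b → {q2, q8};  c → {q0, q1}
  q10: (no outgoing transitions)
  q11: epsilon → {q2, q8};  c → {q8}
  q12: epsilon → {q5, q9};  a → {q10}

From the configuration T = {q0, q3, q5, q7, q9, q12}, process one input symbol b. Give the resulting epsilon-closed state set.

{q0, q2, q3, q4, q5, q8, q9, q12}

q9 on b → {q2, q8}.
No b-transition from q0, q3, q5, q7, q12.
Union after reading b: {q2, q8}.
Now take the epsilon-closure:
From q2 via epsilon: add q4, q9.
From q4 via epsilon: add q3.
From q3 via epsilon: add q0.
From q0 via epsilon: add q12.
From q12 via epsilon: add q5.
No new states can be added; the closed set is {q0, q2, q3, q4, q5, q8, q9, q12}.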